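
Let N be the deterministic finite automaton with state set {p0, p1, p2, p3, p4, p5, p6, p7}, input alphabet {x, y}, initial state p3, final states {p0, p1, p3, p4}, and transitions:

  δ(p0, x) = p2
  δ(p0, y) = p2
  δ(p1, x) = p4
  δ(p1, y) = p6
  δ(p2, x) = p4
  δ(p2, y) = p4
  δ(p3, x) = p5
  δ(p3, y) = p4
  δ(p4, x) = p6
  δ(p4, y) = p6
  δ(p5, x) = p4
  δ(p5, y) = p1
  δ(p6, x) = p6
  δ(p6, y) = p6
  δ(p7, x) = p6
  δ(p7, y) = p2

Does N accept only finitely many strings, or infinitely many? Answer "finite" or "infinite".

finite

The useful states (reachable from p3 and able to reach an accepting state) are {p1, p3, p4, p5}.
Restricted to these states the transition graph has no cycle, so every accepting path has bounded length and L is finite.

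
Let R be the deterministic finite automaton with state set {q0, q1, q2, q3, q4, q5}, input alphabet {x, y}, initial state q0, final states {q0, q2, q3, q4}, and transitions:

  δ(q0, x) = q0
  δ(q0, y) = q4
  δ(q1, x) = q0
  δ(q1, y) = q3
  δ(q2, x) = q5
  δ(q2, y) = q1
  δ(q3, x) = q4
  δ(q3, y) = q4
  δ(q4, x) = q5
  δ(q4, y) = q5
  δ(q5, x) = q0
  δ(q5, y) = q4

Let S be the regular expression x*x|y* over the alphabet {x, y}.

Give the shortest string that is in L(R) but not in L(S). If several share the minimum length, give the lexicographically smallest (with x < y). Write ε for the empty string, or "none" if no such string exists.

xy

The string xy is accepted by R but not by S.
No shorter string lies in the difference, and xy is the lexicographically first length-2 string in L(R) \ L(S).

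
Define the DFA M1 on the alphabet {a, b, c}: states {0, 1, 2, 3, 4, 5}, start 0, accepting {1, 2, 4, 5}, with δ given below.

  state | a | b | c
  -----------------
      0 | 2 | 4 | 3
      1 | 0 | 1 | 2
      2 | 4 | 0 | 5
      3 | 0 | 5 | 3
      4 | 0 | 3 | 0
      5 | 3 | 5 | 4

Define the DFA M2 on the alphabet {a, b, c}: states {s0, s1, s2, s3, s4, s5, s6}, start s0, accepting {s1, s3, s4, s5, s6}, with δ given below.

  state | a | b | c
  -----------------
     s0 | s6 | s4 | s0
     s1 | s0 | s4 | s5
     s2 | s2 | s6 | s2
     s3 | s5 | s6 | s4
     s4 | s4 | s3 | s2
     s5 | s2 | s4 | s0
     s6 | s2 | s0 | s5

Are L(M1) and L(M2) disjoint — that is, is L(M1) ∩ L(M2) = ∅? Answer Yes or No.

No

The string a is accepted by both M1 and M2.
Hence L(M1) ∩ L(M2) ≠ ∅.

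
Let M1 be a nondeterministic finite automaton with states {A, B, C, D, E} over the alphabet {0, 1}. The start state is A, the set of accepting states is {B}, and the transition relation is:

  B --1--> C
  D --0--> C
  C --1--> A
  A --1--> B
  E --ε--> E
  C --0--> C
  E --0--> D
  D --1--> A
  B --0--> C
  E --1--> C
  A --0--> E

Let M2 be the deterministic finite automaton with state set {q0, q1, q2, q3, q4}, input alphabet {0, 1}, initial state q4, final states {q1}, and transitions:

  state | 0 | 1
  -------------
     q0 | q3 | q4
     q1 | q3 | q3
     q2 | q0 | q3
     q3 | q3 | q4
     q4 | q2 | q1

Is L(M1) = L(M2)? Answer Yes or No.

Exploring the product automaton M1 × M2 from the start pair (A, q4), following both machines on each input symbol, reaches 5 state pairs: (A, q4), (E, q2), (B, q1), (D, q0), (C, q3).
M1 accepts in {B} and M2 accepts in {q1}. In every reachable pair the two components are either both accepting — (B, q1) — or both non-accepting, so no string is accepted by exactly one of the machines: L(M1) \ L(M2) and L(M2) \ L(M1) are both empty.
Hence every string is accepted by M1 iff it is accepted by M2, and the two languages coincide.

Yes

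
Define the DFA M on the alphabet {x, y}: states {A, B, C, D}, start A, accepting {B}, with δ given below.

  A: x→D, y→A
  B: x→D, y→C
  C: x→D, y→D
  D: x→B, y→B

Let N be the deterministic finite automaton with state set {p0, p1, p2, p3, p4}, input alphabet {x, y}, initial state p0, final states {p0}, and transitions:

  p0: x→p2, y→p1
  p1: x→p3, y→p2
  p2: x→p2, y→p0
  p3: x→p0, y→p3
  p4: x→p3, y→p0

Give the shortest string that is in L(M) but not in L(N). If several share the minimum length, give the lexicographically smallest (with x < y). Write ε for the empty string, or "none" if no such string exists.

xx

The string xx is accepted by M but not by N.
No shorter string lies in the difference, and xx is the lexicographically first length-2 string in L(M) \ L(N).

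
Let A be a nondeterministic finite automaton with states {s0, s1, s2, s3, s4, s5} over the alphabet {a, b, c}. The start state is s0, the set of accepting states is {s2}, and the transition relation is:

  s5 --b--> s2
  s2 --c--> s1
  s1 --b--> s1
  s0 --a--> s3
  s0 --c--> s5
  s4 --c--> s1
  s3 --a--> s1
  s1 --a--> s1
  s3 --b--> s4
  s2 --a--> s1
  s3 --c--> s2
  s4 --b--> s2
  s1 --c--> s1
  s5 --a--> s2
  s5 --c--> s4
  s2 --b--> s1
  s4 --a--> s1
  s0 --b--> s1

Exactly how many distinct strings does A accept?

5

The useful subgraph on states {s0, s2, s3, s4, s5} is acyclic, so L(A) is finite; the longest accepting path visits 4 useful states, giving maximum string length 3.
Counting accepting paths from s0 by length: 3 of length 2, 2 of length 3. Total 5.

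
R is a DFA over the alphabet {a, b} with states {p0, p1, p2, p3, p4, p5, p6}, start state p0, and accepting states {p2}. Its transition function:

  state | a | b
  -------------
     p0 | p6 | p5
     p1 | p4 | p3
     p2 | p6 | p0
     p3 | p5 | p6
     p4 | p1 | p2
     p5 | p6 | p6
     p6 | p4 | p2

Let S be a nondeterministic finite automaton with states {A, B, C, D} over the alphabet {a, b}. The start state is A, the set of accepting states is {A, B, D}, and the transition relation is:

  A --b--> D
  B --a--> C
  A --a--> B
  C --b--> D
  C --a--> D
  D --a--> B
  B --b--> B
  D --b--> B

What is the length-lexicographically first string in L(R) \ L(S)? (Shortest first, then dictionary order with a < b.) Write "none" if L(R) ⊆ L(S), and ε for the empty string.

none

Exploring the product automaton R × S from the start pair (p0, A), following both machines on each input symbol, reaches 18 state pairs: (p0, A), (p6, B), (p5, D), (p4, C), (p2, B), (p1, D), (p2, D), (p6, C), (p0, B), (p4, B), (p3, B), (p4, D), (p5, B), (p1, C), (p5, C), (p1, B), (p3, D), (p6, D).
R accepts in {p2} and S accepts in {A, B, D}. The reachable pairs whose R-component is accepting are (p2, B), (p2, D); in each of them the S-component is accepting too, so the product for L(R) \ L(S) (R-component accepting, S-component rejecting) has no reachable accepting pair and the difference is empty.
So every string accepted by R is also accepted by S: L(R) \ L(S) = ∅ and there is no such string.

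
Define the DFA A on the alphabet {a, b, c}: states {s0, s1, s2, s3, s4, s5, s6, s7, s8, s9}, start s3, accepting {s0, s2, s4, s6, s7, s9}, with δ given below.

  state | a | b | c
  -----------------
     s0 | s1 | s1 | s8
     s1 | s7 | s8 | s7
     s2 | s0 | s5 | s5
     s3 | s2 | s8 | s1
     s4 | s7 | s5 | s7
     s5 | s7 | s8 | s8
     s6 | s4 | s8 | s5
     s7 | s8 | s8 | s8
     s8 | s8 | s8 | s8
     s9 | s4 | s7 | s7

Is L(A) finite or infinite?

The useful states (reachable from s3 and able to reach an accepting state) are {s0, s1, s2, s3, s5, s7}.
Restricted to these states the transition graph has no cycle, so every accepting path has bounded length and L is finite.

finite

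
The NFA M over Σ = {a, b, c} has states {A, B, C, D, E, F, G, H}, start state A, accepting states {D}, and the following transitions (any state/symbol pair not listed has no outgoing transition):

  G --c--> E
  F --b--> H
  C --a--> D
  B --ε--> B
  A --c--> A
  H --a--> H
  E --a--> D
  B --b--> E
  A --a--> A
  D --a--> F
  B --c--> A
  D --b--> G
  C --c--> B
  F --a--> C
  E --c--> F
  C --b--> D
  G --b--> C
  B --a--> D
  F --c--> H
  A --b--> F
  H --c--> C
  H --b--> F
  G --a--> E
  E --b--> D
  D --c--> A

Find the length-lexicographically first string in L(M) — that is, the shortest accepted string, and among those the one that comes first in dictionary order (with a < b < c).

baa

A breadth-first search from A reaches an accepting state first via the path A → F → C → D on input baa.
No string of length < 3 is accepted (BFS exhausts all shorter strings without reaching an accepting state), and baa is the lexicographically least accepting string of length 3.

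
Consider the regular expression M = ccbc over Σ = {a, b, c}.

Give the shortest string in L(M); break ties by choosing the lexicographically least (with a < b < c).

ccbc

By inspection of the expression, no string of length less than 4 matches, and ccbc is the lexicographically first match of length 4.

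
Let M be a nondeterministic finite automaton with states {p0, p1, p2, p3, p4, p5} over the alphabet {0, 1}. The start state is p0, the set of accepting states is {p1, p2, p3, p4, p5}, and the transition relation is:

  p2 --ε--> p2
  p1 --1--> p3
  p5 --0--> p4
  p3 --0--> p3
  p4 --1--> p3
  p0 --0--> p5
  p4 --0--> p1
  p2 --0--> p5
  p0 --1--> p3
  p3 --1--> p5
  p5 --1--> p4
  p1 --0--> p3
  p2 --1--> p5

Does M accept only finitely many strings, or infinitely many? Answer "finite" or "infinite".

State p3 is reachable from the start and can reach an accepting state, and it lies on the cycle p3 → p3.
Traversing that cycle any number of times yields accepted strings of unbounded length, so the language is infinite.

infinite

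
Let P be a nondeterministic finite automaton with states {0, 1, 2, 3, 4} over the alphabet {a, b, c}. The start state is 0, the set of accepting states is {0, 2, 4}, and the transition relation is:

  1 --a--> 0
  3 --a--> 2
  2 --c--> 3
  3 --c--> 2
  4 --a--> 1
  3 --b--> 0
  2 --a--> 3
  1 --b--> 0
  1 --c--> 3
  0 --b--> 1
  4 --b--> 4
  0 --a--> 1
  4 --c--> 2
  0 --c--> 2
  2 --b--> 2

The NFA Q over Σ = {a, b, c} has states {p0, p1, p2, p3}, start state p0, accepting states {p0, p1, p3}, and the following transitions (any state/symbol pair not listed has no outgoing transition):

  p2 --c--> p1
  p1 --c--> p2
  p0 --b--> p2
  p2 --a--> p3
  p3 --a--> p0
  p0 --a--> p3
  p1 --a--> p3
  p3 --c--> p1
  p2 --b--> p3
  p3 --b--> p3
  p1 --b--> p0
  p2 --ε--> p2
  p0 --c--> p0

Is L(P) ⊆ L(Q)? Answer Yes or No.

No

The string cb is in L(P) but not in L(Q).
So L(P) ⊄ L(Q).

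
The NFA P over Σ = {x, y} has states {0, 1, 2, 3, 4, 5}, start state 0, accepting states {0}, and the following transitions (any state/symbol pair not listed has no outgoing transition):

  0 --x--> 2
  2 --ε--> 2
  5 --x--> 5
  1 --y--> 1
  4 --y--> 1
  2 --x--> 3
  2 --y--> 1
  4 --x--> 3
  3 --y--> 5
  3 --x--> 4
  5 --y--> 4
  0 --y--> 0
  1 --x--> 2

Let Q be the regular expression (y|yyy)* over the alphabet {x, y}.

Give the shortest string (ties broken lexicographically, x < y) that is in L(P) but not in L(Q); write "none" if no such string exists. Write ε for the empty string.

Converting the expression Q to a DFA (subset construction, then merging equivalent states) gives the minimal DFA with states {q0, q1}, start state q0, accepting states {q0} and transitions q0: x→q1, y→q0; q1: x→q1, y→q1.
Exploring the product automaton P × Q from the start pair (0, q0), following both machines on each input symbol, reaches 6 state pairs: (0, q0), (2, q1), (3, q1), (1, q1), (4, q1), (5, q1).
P accepts in {0} and Q accepts in {q0}. The reachable pairs whose P-component is accepting are (0, q0); in each of them the Q-component is accepting too, so the product for L(P) \ L(Q) (P-component accepting, Q-component rejecting) has no reachable accepting pair and the difference is empty.
So every string accepted by P is also accepted by Q: L(P) \ L(Q) = ∅ and there is no such string.

none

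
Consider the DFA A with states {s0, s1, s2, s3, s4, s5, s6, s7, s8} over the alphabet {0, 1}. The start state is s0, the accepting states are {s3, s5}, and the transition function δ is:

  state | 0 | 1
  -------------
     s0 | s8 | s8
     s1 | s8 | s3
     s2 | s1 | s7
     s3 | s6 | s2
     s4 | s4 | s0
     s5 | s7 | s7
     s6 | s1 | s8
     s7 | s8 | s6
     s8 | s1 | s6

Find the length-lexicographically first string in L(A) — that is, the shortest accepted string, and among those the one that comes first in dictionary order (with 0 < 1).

A breadth-first search from s0 reaches an accepting state first via the path s0 → s8 → s1 → s3 on input 001.
No string of length < 3 is accepted (BFS exhausts all shorter strings without reaching an accepting state), and 001 is the lexicographically least accepting string of length 3.

001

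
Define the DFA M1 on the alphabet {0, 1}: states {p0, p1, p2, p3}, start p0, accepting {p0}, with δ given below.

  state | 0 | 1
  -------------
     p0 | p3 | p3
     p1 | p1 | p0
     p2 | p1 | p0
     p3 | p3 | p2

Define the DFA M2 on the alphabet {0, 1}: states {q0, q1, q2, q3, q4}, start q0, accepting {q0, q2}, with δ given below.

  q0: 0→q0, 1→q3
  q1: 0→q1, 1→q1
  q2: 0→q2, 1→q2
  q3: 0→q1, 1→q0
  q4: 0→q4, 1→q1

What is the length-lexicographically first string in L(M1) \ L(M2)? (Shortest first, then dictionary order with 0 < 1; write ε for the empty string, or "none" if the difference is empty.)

The string 111 is accepted by M1 but not by M2.
No shorter string lies in the difference, and 111 is the lexicographically first length-3 string in L(M1) \ L(M2).

111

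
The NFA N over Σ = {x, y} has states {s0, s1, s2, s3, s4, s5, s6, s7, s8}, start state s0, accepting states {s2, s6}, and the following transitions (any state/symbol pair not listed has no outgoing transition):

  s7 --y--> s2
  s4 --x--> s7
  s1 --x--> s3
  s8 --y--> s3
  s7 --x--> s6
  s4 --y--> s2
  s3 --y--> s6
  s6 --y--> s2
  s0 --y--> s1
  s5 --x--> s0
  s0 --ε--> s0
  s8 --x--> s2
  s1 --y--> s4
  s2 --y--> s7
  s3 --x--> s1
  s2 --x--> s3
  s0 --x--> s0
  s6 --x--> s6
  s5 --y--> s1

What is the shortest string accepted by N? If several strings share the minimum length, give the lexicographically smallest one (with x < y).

A breadth-first search from s0 reaches an accepting state first via the path s0 → s1 → s3 → s6 on input yxy.
No string of length < 3 is accepted (BFS exhausts all shorter strings without reaching an accepting state), and yxy is the lexicographically least accepting string of length 3.

yxy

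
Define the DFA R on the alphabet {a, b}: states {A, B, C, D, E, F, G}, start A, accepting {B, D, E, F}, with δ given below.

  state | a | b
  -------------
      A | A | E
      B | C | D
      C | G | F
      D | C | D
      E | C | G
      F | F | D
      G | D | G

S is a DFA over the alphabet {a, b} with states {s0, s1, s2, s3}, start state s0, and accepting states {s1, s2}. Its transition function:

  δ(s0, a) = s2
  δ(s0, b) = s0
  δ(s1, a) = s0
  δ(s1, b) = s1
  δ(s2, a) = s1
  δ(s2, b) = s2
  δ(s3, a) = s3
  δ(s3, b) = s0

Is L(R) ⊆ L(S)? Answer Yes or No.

No

The string b is in L(R) but not in L(S).
So L(R) ⊄ L(S).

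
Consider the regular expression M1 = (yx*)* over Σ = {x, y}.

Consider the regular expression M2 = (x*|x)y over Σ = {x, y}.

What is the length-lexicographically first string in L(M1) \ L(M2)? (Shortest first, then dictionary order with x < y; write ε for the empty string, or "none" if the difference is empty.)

ε

The empty string ε is accepted by M1 but not by M2.
Since ε is the unique shortest string, it is the required witness.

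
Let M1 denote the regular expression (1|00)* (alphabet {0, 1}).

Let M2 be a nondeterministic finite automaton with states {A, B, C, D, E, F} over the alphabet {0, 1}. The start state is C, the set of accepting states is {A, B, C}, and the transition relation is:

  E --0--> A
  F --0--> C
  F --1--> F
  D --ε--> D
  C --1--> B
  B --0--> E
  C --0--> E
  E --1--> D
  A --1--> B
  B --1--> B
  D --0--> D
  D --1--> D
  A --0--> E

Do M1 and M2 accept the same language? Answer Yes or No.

Converting the expression M1 to a DFA (subset construction, then merging equivalent states) gives the minimal DFA with states {r0, r1, r2}, start state r0, accepting states {r0} and transitions r0: 0→r1, 1→r0; r1: 0→r0, 1→r2; r2: 0→r2, 1→r2.
Exploring the product automaton M1 × M2 from the start pair (r0, C), following both machines on each input symbol, reaches 5 state pairs: (r0, C), (r1, E), (r0, B), (r0, A), (r2, D).
M1 accepts in {r0} and M2 accepts in {A, B, C}. In every reachable pair the two components are either both accepting — (r0, C), (r0, B), (r0, A) — or both non-accepting, so no string is accepted by exactly one of the machines: L(M1) \ L(M2) and L(M2) \ L(M1) are both empty.
Hence every string is accepted by M1 iff it is accepted by M2, and the two languages coincide.

Yes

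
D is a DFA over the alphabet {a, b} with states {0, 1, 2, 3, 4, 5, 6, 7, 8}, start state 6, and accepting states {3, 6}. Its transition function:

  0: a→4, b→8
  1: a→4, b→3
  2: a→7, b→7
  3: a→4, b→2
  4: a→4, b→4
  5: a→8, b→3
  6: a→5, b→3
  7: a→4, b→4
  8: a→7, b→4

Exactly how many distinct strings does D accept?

3

The useful subgraph on states {3, 5, 6} is acyclic, so L(D) is finite; the longest accepting path visits 3 useful states, giving maximum string length 2.
Counting accepting paths from 6 by length: 1 of length 0, 1 of length 1, 1 of length 2. Total 3.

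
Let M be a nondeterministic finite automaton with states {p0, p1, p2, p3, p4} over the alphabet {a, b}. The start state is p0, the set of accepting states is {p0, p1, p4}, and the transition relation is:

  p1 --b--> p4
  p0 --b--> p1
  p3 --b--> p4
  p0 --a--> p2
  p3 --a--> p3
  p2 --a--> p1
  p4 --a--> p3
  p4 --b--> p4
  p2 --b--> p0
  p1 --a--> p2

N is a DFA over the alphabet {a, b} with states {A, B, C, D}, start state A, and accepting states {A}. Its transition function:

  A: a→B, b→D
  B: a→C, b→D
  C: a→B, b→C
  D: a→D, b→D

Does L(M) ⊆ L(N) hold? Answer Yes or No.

No

The string b is in L(M) but not in L(N).
So L(M) ⊄ L(N).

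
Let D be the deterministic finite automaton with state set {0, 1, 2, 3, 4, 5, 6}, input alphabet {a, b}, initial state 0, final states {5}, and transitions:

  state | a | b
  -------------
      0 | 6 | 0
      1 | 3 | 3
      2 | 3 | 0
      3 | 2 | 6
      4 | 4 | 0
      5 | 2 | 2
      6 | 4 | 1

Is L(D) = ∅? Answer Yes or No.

Yes

The states reachable from the start state are {0, 1, 2, 3, 4, 6}.
None of the accepting states {5} is reachable, so no string is accepted and L(D) = ∅.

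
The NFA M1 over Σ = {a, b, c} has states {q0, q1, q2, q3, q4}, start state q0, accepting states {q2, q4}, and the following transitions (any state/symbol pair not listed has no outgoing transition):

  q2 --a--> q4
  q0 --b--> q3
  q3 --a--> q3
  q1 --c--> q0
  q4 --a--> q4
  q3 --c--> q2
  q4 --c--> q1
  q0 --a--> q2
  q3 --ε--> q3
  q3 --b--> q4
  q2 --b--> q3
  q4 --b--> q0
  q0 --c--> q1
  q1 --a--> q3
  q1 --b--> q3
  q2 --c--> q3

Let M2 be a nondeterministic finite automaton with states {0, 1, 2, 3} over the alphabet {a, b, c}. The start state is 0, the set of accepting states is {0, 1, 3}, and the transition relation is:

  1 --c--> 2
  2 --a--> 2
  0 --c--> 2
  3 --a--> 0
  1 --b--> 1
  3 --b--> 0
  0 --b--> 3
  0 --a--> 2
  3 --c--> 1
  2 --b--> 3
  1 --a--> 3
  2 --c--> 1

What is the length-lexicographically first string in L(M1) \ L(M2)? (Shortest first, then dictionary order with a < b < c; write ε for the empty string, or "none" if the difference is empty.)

The string a is accepted by M1 but not by M2.
No shorter string lies in the difference, and a is the lexicographically first length-1 string in L(M1) \ L(M2).

a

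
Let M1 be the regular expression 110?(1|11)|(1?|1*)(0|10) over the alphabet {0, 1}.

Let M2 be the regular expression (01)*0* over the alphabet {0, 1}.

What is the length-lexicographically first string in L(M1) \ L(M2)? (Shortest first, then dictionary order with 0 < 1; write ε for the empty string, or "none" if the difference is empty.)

10

The string 10 is accepted by M1 but not by M2.
No shorter string lies in the difference, and 10 is the lexicographically first length-2 string in L(M1) \ L(M2).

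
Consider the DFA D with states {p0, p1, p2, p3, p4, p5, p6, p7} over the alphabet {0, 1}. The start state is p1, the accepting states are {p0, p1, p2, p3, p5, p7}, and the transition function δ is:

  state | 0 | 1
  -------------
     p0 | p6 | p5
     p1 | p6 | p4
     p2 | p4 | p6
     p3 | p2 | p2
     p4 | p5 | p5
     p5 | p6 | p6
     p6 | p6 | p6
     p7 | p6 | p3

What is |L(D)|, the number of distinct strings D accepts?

3

The useful subgraph on states {p1, p4, p5} is acyclic, so L(D) is finite; the longest accepting path visits 3 useful states, giving maximum string length 2.
Counting accepting paths from p1 by length: 1 of length 0, 2 of length 2. Total 3.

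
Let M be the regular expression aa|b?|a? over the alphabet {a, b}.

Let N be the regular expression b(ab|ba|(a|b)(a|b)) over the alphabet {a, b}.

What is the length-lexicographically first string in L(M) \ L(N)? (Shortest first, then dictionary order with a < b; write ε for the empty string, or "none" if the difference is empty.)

The empty string ε is accepted by M but not by N.
Since ε is the unique shortest string, it is the required witness.

ε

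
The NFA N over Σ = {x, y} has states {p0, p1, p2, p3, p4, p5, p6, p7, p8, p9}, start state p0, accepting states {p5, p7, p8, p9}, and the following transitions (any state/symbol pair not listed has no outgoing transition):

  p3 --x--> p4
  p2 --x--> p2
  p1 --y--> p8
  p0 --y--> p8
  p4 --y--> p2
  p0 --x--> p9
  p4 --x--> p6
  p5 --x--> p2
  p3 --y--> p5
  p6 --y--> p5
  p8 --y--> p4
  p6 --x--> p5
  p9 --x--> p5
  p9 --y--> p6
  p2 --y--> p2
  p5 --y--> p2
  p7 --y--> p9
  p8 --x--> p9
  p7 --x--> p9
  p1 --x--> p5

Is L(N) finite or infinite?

The useful states (reachable from p0 and able to reach an accepting state) are {p0, p4, p5, p6, p8, p9}.
Restricted to these states the transition graph has no cycle, so every accepting path has bounded length and L is finite.

finite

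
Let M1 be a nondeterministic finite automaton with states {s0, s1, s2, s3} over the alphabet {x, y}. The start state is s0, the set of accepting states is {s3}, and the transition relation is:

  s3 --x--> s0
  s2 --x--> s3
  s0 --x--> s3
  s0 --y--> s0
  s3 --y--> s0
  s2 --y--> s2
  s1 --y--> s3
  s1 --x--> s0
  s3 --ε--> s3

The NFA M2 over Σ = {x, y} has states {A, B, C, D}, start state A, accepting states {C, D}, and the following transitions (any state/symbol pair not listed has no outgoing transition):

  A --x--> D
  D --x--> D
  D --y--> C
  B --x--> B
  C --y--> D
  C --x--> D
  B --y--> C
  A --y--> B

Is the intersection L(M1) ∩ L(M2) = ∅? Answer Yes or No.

The string x is accepted by both M1 and M2.
Hence L(M1) ∩ L(M2) ≠ ∅.

No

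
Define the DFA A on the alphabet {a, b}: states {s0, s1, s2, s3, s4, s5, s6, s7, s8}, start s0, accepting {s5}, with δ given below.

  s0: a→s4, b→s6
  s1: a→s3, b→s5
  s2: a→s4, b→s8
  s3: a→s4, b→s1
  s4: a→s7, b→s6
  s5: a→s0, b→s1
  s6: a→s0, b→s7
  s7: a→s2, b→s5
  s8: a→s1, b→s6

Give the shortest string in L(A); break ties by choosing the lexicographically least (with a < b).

aab

A breadth-first search from s0 reaches an accepting state first via the path s0 → s4 → s7 → s5 on input aab.
No string of length < 3 is accepted (BFS exhausts all shorter strings without reaching an accepting state), and aab is the lexicographically least accepting string of length 3.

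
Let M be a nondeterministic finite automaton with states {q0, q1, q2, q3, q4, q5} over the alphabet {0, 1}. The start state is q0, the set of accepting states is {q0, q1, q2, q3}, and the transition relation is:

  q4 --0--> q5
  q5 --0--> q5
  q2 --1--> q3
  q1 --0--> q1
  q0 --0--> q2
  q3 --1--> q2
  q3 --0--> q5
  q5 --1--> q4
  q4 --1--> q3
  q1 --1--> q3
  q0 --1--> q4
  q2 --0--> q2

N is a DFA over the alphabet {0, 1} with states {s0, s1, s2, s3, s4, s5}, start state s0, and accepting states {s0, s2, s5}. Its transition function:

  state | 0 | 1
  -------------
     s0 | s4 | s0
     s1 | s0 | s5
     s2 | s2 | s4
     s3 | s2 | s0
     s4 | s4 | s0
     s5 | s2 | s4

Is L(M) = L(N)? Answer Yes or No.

The string 0 is accepted by M but rejected by N.
So L(M) ≠ L(N).

No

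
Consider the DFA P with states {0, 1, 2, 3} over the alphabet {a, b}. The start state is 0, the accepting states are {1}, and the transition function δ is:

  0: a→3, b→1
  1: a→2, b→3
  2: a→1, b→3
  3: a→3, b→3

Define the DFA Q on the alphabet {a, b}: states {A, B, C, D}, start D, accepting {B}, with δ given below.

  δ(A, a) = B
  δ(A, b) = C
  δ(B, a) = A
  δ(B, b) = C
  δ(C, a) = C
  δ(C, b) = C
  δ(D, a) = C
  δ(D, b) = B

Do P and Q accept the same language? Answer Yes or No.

Yes

Exploring the product automaton P × Q from the start pair (0, D), following both machines on each input symbol, reaches 4 state pairs: (0, D), (3, C), (1, B), (2, A).
P accepts in {1} and Q accepts in {B}. In every reachable pair the two components are either both accepting — (1, B) — or both non-accepting, so no string is accepted by exactly one of the machines: L(P) \ L(Q) and L(Q) \ L(P) are both empty.
Hence every string is accepted by P iff it is accepted by Q, and the two languages coincide.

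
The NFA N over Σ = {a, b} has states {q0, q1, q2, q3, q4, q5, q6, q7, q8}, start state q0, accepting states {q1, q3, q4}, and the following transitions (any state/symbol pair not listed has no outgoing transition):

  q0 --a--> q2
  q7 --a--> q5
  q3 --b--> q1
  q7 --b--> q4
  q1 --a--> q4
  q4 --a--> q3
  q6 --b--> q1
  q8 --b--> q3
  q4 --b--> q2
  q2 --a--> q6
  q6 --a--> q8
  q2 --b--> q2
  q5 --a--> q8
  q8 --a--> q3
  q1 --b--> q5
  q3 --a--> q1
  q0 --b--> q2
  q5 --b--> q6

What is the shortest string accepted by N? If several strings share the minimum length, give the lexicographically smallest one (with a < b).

aab

A breadth-first search from q0 reaches an accepting state first via the path q0 → q2 → q6 → q1 on input aab.
No string of length < 3 is accepted (BFS exhausts all shorter strings without reaching an accepting state), and aab is the lexicographically least accepting string of length 3.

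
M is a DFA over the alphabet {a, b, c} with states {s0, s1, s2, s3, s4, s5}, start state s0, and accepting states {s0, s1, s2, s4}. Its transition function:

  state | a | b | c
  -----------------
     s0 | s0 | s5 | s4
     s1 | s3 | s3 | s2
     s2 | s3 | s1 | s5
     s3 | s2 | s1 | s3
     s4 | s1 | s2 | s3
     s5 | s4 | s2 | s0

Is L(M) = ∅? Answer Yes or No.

The empty string ε is accepted: the run s0 ends in the accepting state s0.
Since at least one string is accepted, L(M) is not empty.

No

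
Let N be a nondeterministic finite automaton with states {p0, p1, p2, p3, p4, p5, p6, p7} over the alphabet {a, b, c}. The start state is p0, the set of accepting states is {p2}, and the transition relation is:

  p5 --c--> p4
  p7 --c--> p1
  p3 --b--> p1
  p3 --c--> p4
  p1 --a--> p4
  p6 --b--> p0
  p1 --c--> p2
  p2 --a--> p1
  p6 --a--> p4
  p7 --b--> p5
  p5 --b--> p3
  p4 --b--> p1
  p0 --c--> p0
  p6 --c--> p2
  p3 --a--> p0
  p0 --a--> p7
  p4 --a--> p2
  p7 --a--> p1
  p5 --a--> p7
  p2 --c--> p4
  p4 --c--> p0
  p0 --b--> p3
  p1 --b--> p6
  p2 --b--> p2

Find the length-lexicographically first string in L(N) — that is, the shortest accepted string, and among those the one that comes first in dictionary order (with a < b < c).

aac

A breadth-first search from p0 reaches an accepting state first via the path p0 → p7 → p1 → p2 on input aac.
No string of length < 3 is accepted (BFS exhausts all shorter strings without reaching an accepting state), and aac is the lexicographically least accepting string of length 3.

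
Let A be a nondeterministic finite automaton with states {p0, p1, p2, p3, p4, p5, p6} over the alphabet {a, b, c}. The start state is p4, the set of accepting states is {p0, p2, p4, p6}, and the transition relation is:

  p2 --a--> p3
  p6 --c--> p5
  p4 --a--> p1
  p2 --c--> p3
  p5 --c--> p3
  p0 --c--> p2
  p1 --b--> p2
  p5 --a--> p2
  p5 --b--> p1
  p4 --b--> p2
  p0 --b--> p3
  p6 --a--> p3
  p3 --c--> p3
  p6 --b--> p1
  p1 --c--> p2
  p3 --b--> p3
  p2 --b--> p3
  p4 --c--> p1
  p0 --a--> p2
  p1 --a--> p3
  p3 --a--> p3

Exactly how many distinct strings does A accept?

The useful subgraph on states {p1, p2, p4} is acyclic, so L(A) is finite; the longest accepting path visits 3 useful states, giving maximum string length 2.
Counting accepting paths from p4 by length: 1 of length 0, 1 of length 1, 4 of length 2. Total 6.

6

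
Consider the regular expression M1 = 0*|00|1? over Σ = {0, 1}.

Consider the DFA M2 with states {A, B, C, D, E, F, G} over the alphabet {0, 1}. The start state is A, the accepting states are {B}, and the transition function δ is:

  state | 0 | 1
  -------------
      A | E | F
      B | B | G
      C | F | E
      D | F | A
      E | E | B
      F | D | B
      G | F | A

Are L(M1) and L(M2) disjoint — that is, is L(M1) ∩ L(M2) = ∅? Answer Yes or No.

Yes

Converting the expression M1 to a DFA (subset construction, then merging equivalent states) gives the minimal DFA with states {r0, r1, r2, r3}, start state r0, accepting states {r0, r1, r2} and transitions r0: 0→r1, 1→r2; r1: 0→r1, 1→r3; r2: 0→r3, 1→r3; r3: 0→r3, 1→r3.
Exploring the product automaton M1 × M2 from the start pair (r0, A), following both machines on each input symbol, reaches 9 state pairs: (r0, A), (r1, E), (r2, F), (r3, B), (r3, D), (r3, G), (r3, F), (r3, A), (r3, E).
M1 accepts in {r0, r1, r2} and M2 accepts in {B}; no reachable pair has both components accepting, so no string drives both machines to acceptance simultaneously and L(M1) ∩ L(M2) = ∅.
So no string is accepted by both, and the intersection is empty.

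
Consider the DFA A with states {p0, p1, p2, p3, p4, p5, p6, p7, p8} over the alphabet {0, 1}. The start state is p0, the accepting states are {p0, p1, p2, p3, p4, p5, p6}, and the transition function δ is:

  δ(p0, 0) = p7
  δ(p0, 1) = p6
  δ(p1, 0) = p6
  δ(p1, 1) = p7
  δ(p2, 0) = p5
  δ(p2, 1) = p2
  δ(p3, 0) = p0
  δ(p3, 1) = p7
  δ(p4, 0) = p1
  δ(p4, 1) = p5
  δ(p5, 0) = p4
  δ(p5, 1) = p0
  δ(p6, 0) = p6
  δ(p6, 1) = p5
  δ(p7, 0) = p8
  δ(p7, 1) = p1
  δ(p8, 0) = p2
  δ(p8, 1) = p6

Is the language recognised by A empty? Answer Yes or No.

The empty string ε is accepted: the run p0 ends in the accepting state p0.
Since at least one string is accepted, L(A) is not empty.

No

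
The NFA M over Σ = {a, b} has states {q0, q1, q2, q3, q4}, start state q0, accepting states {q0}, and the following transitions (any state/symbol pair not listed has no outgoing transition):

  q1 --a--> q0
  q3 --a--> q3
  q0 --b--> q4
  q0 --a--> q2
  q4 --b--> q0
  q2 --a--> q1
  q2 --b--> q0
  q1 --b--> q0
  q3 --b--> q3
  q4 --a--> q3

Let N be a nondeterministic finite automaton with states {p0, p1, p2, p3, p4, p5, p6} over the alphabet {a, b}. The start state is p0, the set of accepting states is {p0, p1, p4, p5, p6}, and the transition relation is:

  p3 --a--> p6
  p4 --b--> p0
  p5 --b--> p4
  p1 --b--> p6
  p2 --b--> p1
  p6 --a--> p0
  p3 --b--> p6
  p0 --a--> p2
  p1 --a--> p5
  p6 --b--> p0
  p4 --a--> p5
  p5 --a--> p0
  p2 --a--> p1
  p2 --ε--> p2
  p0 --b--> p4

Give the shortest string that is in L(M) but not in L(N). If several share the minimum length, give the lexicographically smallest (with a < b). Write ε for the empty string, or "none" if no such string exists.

abaaa

The string abaaa is accepted by M but not by N.
No shorter string lies in the difference, and abaaa is the lexicographically first length-5 string in L(M) \ L(N).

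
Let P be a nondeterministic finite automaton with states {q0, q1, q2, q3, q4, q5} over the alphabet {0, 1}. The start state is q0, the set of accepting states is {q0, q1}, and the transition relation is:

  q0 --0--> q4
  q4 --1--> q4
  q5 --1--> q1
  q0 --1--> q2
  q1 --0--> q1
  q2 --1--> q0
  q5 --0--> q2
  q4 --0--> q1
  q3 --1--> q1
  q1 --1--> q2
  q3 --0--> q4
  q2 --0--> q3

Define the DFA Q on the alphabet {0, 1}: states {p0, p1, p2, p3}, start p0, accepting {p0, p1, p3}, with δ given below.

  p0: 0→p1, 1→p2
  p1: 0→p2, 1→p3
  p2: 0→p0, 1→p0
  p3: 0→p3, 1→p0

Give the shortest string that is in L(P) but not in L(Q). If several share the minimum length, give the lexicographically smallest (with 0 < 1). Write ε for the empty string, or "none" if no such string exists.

00

The string 00 is accepted by P but not by Q.
No shorter string lies in the difference, and 00 is the lexicographically first length-2 string in L(P) \ L(Q).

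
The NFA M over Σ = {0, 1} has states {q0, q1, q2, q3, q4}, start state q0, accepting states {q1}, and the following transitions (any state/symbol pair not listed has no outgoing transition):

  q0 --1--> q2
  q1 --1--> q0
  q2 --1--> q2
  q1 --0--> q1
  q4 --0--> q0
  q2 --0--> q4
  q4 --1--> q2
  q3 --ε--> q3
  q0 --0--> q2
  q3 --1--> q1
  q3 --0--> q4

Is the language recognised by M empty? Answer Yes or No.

The states reachable from the start state are {q0, q2, q4}.
None of the accepting states {q1} is reachable, so no string is accepted and L(M) = ∅.

Yes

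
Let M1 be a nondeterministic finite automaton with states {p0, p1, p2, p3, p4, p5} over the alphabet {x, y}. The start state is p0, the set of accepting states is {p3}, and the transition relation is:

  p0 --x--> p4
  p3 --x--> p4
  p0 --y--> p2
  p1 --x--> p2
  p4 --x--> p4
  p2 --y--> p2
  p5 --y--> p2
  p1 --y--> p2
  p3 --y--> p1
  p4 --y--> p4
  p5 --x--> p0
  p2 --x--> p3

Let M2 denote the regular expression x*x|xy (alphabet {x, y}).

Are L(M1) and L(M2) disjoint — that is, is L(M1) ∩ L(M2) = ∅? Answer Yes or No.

Yes

Converting the expression M2 to a DFA (subset construction, then merging equivalent states) gives the minimal DFA with states {r0, r1, r2, r3, r4}, start state r0, accepting states {r1, r3, r4} and transitions r0: x→r1, y→r2; r1: x→r3, y→r4; r2: x→r2, y→r2; r3: x→r3, y→r2; r4: x→r2, y→r2.
Exploring the product automaton M1 × M2 from the start pair (p0, r0), following both machines on each input symbol, reaches 8 state pairs: (p0, r0), (p4, r1), (p2, r2), (p4, r3), (p4, r4), (p3, r2), (p4, r2), (p1, r2).
M1 accepts in {p3} and M2 accepts in {r1, r3, r4}; no reachable pair has both components accepting, so no string drives both machines to acceptance simultaneously and L(M1) ∩ L(M2) = ∅.
So no string is accepted by both, and the intersection is empty.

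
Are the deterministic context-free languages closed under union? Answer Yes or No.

{aⁿbⁿ : n≥0} and {aⁿb²ⁿ : n≥0} are each accepted by a deterministic PDA (push the a's; pop one per b, respectively one per two b's), but their union U is not. Suppose a DPDA M accepted U. Being deterministic, M has a single run on aⁿb²ⁿ, and since aⁿbⁿ ∈ U that run passes through an accepting configuration right after consuming the prefix aⁿbⁿ and then goes on to accept again after n more b's. Build an ordinary (nondeterministic) PDA M′ that simulates M on a's and b's and, at any moment when M is in an accepting state, may switch to a second mode in which it reads only c's, feeding each c to M as a b; M′ accepts when M does. Then M′ accepts aⁱbʲcᵏ (k≥1) exactly when both aⁱbʲ ∈ U and aⁱbʲ⁺ᵏ ∈ U, and checking the four cases (i=j or j=2i, combined with j+k=i or j+k=2i) leaves only i=j=k: so L(M′) ∩ a*b*c⁺ = {aⁿbⁿcⁿ : n≥1} would be context-free, which it is not (pumping lemma) — contradiction. (The union is an unambiguous CFL; it is determinism, not unambiguity, that fails.)

No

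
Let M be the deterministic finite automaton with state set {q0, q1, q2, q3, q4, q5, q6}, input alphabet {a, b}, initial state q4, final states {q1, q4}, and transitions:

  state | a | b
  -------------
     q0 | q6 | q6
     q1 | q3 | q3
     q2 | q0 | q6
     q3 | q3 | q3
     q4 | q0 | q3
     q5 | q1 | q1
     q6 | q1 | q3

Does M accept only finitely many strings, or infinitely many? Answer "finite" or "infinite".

finite

The useful states (reachable from q4 and able to reach an accepting state) are {q0, q1, q4, q6}.
Restricted to these states the transition graph has no cycle, so every accepting path has bounded length and L is finite.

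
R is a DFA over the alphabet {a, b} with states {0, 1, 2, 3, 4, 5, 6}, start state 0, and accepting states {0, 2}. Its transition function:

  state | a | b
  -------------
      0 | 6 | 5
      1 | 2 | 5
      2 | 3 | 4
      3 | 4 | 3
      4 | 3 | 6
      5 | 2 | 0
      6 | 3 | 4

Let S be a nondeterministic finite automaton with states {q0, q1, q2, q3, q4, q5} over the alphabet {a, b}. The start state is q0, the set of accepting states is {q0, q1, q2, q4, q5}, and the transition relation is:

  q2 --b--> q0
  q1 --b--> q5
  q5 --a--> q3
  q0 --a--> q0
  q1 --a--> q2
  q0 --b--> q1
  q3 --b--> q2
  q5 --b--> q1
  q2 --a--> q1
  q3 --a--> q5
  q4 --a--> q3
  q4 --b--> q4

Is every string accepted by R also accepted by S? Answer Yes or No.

Exploring the product automaton R × S from the start pair (0, q0), following both machines on each input symbol, reaches 19 state pairs: (0, q0), (6, q0), (5, q1), (3, q0), (4, q1), (2, q2), (0, q5), (4, q0), (3, q1), (3, q2), (6, q5), (6, q3), (6, q1), (4, q2), (3, q5), (3, q3), (4, q5), (4, q3), (6, q2).
R accepts in {0, 2} and S accepts in {q0, q1, q2, q4, q5}. The reachable pairs whose R-component is accepting are (0, q0), (2, q2), (0, q5); in each of them the S-component is accepting too, so the product for L(R) \ L(S) (R-component accepting, S-component rejecting) has no reachable accepting pair and the difference is empty.
Hence every string in L(R) is also in L(S).

Yes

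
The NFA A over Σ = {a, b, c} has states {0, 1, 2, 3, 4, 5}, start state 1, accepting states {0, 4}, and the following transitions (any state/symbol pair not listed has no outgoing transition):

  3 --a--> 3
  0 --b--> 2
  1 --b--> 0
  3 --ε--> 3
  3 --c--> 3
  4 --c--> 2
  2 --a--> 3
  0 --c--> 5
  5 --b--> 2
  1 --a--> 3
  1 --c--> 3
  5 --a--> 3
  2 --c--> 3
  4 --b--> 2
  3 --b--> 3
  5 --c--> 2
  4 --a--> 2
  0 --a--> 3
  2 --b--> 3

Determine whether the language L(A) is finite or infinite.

finite

The useful states (reachable from 1 and able to reach an accepting state) are {0, 1}.
Restricted to these states the transition graph has no cycle, so every accepting path has bounded length and L is finite.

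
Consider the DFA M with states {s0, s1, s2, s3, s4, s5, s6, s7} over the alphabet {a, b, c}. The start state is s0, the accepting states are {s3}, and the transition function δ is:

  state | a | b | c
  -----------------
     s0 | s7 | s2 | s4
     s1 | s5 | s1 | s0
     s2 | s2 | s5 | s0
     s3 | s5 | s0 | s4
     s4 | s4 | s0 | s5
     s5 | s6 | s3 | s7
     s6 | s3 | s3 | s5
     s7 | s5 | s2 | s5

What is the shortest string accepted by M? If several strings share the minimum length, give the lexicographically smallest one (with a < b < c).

aab

A breadth-first search from s0 reaches an accepting state first via the path s0 → s7 → s5 → s3 on input aab.
No string of length < 3 is accepted (BFS exhausts all shorter strings without reaching an accepting state), and aab is the lexicographically least accepting string of length 3.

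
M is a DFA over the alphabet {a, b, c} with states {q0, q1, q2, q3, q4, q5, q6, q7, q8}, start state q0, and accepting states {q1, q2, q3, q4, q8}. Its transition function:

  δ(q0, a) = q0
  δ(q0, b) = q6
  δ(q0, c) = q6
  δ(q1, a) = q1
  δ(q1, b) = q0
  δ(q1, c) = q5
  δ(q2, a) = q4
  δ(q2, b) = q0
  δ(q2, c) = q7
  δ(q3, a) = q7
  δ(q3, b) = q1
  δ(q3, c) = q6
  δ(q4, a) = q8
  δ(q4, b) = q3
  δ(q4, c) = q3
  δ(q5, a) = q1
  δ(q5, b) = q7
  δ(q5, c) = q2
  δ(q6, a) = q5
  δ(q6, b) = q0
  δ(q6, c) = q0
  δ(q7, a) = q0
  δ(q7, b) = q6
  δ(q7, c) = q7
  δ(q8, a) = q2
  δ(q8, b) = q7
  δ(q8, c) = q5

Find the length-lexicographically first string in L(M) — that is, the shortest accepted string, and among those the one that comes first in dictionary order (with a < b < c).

A breadth-first search from q0 reaches an accepting state first via the path q0 → q6 → q5 → q1 on input baa.
No string of length < 3 is accepted (BFS exhausts all shorter strings without reaching an accepting state), and baa is the lexicographically least accepting string of length 3.

baa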